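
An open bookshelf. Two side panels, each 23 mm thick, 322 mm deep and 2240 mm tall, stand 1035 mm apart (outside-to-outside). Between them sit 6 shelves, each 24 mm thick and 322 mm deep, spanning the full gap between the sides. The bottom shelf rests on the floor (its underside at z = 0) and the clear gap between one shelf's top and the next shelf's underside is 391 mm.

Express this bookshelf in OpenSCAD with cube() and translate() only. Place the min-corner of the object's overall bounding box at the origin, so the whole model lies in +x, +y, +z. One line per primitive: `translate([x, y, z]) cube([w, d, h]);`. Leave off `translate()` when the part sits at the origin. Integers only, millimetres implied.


cube([23, 322, 2240]);
translate([1012, 0, 0]) cube([23, 322, 2240]);
translate([23, 0, 0]) cube([989, 322, 24]);
translate([23, 0, 415]) cube([989, 322, 24]);
translate([23, 0, 830]) cube([989, 322, 24]);
translate([23, 0, 1245]) cube([989, 322, 24]);
translate([23, 0, 1660]) cube([989, 322, 24]);
translate([23, 0, 2075]) cube([989, 322, 24]);


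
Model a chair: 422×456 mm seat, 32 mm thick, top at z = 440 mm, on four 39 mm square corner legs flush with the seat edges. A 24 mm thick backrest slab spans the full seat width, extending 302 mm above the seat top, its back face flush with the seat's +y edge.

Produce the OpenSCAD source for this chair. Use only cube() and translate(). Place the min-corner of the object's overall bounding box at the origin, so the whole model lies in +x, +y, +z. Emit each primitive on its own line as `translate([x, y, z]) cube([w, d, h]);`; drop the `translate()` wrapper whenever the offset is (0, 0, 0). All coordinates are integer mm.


translate([0, 0, 408]) cube([422, 456, 32]);
cube([39, 39, 408]);
translate([383, 0, 0]) cube([39, 39, 408]);
translate([0, 417, 0]) cube([39, 39, 408]);
translate([383, 417, 0]) cube([39, 39, 408]);
translate([0, 432, 440]) cube([422, 24, 302]);


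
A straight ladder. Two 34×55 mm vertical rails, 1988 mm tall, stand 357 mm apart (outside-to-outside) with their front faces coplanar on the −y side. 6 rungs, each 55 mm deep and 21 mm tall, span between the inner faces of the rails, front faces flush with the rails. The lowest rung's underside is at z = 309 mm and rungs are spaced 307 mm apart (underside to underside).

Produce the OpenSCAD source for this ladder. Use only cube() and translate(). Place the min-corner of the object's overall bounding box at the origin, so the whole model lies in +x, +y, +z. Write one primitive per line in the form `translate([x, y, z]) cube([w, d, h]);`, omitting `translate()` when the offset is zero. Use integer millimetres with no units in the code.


cube([34, 55, 1988]);
translate([323, 0, 0]) cube([34, 55, 1988]);
translate([34, 0, 309]) cube([289, 55, 21]);
translate([34, 0, 616]) cube([289, 55, 21]);
translate([34, 0, 923]) cube([289, 55, 21]);
translate([34, 0, 1230]) cube([289, 55, 21]);
translate([34, 0, 1537]) cube([289, 55, 21]);
translate([34, 0, 1844]) cube([289, 55, 21]);


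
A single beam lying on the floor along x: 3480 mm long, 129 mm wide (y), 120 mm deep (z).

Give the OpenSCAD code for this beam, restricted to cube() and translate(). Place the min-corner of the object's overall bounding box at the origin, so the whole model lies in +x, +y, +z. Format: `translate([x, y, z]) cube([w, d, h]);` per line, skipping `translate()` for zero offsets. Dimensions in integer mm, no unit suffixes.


cube([3480, 129, 120]);


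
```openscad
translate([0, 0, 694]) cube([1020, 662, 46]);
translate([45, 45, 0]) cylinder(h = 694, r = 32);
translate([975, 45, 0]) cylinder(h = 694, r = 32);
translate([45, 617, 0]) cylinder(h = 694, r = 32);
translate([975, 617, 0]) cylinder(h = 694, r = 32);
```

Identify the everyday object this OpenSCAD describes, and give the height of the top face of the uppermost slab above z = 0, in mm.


A table. The table height is 740 mm.

A 1020×662×46 slab sits at z = 694 on four Ø64 mm round legs — a table. The top surface is at 694 + 46 = 740 mm.


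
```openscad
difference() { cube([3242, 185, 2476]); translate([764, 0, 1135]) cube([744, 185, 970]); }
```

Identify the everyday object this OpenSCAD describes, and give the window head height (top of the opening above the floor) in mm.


A wall with a window opening. The window head height is 2105 mm.

A wall with a rectangular opening subtracted — a window. Sill at z = 1135, opening 970 mm tall, so the head is at 1135 + 970 = 2105 mm.


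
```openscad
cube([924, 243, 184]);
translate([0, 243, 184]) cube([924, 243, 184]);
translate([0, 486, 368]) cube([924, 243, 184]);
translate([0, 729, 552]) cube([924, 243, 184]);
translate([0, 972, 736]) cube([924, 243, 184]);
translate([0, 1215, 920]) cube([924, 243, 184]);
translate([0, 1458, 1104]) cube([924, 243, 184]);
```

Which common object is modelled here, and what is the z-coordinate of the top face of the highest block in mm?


A staircase. The total rise is 1288 mm.

7 identical blocks, each offset up and back from the previous — a staircase. Each step is 184 mm tall and there are 7 of them, so the total rise is 7 × 184 = 1288 mm.


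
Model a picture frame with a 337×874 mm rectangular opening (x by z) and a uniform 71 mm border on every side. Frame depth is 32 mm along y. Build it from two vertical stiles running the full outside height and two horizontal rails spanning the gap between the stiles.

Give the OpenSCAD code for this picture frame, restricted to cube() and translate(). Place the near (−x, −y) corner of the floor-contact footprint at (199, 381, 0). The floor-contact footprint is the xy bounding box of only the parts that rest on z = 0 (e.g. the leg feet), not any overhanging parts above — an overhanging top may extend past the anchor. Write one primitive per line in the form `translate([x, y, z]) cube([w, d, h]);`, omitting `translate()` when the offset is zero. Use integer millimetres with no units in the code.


translate([199, 381, 0]) cube([71, 32, 1016]);
translate([607, 381, 0]) cube([71, 32, 1016]);
translate([270, 381, 0]) cube([337, 32, 71]);
translate([270, 381, 945]) cube([337, 32, 71]);


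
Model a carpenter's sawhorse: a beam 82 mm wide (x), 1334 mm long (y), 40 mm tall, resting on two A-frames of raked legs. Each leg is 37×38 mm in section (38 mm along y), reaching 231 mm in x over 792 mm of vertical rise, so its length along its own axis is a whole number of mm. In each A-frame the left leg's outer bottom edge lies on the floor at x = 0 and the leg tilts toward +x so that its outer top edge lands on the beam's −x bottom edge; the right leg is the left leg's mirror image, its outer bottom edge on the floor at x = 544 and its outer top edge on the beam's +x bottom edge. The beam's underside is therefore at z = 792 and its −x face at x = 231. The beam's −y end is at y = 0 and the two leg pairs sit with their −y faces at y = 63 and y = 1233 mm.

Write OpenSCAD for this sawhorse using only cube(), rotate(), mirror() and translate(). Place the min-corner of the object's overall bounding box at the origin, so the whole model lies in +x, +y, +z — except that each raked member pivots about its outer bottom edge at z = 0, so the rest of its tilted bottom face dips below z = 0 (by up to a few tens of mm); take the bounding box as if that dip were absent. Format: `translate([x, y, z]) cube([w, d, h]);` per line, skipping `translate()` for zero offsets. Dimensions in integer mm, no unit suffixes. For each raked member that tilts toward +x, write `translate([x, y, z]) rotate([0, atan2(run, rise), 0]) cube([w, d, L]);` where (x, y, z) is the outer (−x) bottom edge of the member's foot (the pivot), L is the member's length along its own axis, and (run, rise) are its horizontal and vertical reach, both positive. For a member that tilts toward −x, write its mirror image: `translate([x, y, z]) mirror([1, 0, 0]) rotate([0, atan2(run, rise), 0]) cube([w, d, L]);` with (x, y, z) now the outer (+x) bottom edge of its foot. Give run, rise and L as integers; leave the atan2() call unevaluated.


translate([231, 0, 792]) cube([82, 1334, 40]);
translate([0, 63, 0]) rotate([0, atan2(231, 792), 0]) cube([37, 38, 825]);
translate([544, 63, 0]) mirror([1, 0, 0]) rotate([0, atan2(231, 792), 0]) cube([37, 38, 825]);
translate([0, 1233, 0]) rotate([0, atan2(231, 792), 0]) cube([37, 38, 825]);
translate([544, 1233, 0]) mirror([1, 0, 0]) rotate([0, atan2(231, 792), 0]) cube([37, 38, 825]);


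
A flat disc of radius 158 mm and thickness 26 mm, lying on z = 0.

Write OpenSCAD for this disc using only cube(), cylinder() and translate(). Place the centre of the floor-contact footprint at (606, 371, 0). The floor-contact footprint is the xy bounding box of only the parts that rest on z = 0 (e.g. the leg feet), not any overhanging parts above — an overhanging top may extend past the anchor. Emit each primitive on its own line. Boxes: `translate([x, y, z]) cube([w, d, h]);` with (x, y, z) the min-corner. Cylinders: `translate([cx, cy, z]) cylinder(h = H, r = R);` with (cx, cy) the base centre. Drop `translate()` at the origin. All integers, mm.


translate([606, 371, 0]) cylinder(h = 26, r = 158);


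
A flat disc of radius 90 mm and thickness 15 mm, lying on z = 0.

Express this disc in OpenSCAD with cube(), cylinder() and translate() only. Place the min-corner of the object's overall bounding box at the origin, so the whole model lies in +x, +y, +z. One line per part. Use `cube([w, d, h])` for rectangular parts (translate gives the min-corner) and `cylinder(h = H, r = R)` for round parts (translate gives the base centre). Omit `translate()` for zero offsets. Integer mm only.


translate([90, 90, 0]) cylinder(h = 15, r = 90);


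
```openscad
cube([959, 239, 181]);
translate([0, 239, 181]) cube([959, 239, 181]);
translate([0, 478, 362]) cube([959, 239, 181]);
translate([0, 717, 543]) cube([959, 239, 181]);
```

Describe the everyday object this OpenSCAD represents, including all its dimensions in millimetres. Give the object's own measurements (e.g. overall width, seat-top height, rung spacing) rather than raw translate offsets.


A straight staircase of 4 solid steps. Each step is 959 mm wide (x), 239 mm deep (y, the going) and 181 mm tall (the rise). The first step rests on the floor; each subsequent step sits one going further in +y and one rise higher in +z, directly behind and above the previous step with no overlap.


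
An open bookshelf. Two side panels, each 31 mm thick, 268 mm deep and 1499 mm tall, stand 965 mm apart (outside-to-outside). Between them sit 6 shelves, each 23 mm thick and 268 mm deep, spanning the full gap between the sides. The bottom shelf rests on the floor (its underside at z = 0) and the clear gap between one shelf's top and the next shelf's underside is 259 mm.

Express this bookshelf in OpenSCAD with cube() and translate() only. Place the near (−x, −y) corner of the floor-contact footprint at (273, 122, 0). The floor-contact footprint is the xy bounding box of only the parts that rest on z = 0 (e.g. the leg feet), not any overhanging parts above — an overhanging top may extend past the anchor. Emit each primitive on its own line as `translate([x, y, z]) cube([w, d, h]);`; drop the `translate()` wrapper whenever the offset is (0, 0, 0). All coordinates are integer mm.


translate([273, 122, 0]) cube([31, 268, 1499]);
translate([1207, 122, 0]) cube([31, 268, 1499]);
translate([304, 122, 0]) cube([903, 268, 23]);
translate([304, 122, 282]) cube([903, 268, 23]);
translate([304, 122, 564]) cube([903, 268, 23]);
translate([304, 122, 846]) cube([903, 268, 23]);
translate([304, 122, 1128]) cube([903, 268, 23]);
translate([304, 122, 1410]) cube([903, 268, 23]);


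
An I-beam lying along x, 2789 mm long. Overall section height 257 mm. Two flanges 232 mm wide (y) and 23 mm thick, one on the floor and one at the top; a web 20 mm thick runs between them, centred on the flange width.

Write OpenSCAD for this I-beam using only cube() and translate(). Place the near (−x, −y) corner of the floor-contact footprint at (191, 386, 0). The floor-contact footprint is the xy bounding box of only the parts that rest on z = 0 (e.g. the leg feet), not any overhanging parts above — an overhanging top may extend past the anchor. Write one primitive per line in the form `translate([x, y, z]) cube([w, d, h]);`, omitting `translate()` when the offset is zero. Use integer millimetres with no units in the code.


translate([191, 386, 0]) cube([2789, 232, 23]);
translate([191, 492, 23]) cube([2789, 20, 211]);
translate([191, 386, 234]) cube([2789, 232, 23]);


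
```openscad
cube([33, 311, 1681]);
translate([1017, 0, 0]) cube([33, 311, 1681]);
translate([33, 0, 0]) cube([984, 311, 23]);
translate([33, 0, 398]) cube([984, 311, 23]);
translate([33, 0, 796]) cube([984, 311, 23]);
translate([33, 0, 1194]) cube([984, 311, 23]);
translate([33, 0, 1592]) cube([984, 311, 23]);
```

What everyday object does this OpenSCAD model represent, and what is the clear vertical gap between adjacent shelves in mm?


A bookshelf. The clear shelf gap is 375 mm.

Two tall side panels with 5 horizontal boards between them — a bookshelf. The first two shelf undersides are at z = 0 and z = 398; with shelf thickness 23, the clear gap is 398 − 0 − 23 = 375 mm.


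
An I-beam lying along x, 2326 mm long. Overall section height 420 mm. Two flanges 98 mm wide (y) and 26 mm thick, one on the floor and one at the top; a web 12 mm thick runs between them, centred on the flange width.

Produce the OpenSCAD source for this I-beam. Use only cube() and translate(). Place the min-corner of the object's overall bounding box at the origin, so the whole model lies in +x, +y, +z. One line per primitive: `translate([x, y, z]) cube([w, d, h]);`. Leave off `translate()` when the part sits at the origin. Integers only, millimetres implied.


cube([2326, 98, 26]);
translate([0, 43, 26]) cube([2326, 12, 368]);
translate([0, 0, 394]) cube([2326, 98, 26]);


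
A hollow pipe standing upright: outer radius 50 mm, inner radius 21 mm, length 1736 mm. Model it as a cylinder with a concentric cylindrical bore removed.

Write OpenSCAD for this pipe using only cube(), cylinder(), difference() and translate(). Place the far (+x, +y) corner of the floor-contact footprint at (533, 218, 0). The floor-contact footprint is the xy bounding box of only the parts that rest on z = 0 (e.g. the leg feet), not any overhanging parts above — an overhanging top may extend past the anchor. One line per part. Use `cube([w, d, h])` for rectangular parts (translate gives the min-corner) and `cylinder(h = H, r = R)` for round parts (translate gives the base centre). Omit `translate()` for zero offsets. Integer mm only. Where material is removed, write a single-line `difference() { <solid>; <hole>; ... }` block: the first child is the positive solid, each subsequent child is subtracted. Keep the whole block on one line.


difference() { translate([483, 168, 0]) cylinder(h = 1736, r = 50); translate([483, 168, 0]) cylinder(h = 1736, r = 21); }


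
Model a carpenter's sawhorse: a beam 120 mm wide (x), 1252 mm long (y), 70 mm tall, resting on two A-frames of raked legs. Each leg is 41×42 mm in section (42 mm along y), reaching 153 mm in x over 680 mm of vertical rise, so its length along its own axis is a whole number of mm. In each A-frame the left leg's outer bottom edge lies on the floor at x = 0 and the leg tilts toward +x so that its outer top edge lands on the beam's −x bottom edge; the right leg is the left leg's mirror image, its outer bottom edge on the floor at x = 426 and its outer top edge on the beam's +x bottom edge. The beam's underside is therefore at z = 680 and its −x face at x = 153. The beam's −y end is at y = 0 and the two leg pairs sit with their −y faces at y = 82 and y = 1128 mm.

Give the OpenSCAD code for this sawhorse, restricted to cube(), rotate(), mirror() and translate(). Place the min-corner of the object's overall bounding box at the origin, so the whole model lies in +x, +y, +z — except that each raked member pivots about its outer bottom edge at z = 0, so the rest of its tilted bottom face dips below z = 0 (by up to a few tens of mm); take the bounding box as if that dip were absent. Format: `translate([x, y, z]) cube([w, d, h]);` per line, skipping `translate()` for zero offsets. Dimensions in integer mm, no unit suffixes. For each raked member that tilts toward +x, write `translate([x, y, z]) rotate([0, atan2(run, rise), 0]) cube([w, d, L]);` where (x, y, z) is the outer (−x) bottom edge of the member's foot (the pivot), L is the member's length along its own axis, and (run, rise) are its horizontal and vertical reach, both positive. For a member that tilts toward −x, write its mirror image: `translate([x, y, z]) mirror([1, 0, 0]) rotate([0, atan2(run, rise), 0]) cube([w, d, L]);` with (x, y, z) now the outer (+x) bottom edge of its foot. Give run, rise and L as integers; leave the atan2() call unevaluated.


// leg length = √(153² + 680²) = 697
// right-leg outer foot x = 2·153 + 120 = 426
// beam min-corner = (153, 0, 680)
translate([153, 0, 680]) cube([120, 1252, 70]);
translate([0, 82, 0]) rotate([0, atan2(153, 680), 0]) cube([41, 42, 697]);
translate([426, 82, 0]) mirror([1, 0, 0]) rotate([0, atan2(153, 680), 0]) cube([41, 42, 697]);
translate([0, 1128, 0]) rotate([0, atan2(153, 680), 0]) cube([41, 42, 697]);
translate([426, 1128, 0]) mirror([1, 0, 0]) rotate([0, atan2(153, 680), 0]) cube([41, 42, 697]);


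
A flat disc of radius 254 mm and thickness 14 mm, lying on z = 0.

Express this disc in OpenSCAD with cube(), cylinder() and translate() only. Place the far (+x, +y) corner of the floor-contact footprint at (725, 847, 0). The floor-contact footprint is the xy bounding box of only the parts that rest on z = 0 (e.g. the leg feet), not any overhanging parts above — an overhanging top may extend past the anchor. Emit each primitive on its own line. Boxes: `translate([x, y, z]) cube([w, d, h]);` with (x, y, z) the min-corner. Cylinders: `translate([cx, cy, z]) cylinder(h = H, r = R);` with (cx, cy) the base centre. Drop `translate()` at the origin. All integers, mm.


translate([471, 593, 0]) cylinder(h = 14, r = 254);


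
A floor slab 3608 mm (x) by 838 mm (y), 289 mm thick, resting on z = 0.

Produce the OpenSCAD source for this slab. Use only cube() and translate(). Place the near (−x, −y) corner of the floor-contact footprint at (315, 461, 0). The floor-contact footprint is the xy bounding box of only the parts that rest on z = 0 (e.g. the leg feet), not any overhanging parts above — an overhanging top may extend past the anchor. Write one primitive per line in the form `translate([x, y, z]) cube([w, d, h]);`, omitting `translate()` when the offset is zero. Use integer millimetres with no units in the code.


translate([315, 461, 0]) cube([3608, 838, 289]);


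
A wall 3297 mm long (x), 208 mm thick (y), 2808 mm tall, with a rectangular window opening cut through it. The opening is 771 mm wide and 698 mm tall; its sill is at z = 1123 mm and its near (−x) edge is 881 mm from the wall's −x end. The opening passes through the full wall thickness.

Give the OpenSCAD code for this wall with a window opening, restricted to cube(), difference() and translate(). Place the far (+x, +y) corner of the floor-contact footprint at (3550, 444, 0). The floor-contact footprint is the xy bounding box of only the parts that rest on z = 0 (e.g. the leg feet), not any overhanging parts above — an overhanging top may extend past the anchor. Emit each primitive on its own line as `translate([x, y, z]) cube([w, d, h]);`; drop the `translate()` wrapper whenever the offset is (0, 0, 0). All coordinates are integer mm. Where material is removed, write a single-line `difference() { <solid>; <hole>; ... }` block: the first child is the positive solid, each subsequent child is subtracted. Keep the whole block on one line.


difference() { translate([253, 236, 0]) cube([3297, 208, 2808]); translate([1134, 236, 1123]) cube([771, 208, 698]); }


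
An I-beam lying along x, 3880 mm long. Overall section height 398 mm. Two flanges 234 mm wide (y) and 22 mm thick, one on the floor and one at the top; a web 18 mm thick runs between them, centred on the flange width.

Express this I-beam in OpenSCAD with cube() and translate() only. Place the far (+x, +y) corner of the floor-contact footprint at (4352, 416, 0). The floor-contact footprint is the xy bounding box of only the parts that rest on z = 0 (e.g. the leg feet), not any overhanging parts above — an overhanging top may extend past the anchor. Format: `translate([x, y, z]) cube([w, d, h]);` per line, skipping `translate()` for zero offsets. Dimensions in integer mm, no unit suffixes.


translate([472, 182, 0]) cube([3880, 234, 22]);
translate([472, 290, 22]) cube([3880, 18, 354]);
translate([472, 182, 376]) cube([3880, 234, 22]);


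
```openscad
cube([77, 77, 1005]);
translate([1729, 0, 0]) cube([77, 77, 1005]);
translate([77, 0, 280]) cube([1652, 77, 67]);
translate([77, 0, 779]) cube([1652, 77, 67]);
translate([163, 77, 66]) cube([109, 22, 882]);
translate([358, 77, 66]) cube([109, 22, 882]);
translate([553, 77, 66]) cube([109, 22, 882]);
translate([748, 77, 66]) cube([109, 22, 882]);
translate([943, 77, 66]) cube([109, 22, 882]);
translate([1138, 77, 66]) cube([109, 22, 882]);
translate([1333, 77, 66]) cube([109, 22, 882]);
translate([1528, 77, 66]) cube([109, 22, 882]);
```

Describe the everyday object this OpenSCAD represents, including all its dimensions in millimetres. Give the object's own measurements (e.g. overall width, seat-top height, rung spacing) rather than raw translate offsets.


A fence section. Two 77×77 mm posts, 1005 mm tall, stand on the floor with a clear span of 1652 mm between their inner faces. Two horizontal rails of 77×67 mm section span the gap between the posts with their undersides at z = 280 mm and z = 779 mm, flush with the posts' −y face. 8 pickets, each 109 mm wide, 22 mm thick and 882 mm tall, are fixed to the +y face of the rails with their bottoms at z = 66 mm, spaced across the span with a 86 mm gap after the −x post and between neighbouring pickets, with 92 mm left before the +x post.


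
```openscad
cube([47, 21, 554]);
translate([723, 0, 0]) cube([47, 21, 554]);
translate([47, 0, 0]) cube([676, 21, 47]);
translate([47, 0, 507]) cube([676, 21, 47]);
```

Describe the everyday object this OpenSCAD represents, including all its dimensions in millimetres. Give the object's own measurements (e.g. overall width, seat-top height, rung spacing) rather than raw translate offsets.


A rectangular picture frame lying in the x–z plane (depth along y). The opening is 676 mm wide (x) by 460 mm tall (z), surrounded by a border 47 mm wide on all four sides. The frame is 21 mm deep and is made of two full-height vertical stiles with two horizontal rails fitted between them.


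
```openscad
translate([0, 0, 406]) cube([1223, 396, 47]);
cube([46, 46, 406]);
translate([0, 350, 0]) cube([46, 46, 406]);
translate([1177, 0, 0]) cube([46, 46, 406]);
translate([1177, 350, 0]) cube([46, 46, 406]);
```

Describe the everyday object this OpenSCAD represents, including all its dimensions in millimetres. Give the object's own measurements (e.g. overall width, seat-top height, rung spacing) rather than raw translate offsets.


A long wooden bench with a 1223 mm (x) × 396 mm (y) seat, 47 mm thick, its top surface 453 mm above the floor. Four 46 mm square legs at the seat corners, flush with the edges, run from z = 0 to the seat underside.


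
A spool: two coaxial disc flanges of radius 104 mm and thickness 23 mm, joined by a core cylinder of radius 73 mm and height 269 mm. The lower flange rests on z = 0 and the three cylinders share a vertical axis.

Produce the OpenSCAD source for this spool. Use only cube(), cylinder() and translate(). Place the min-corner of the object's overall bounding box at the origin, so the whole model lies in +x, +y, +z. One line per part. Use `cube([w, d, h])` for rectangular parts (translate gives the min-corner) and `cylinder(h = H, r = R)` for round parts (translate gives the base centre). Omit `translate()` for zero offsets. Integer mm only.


translate([104, 104, 0]) cylinder(h = 23, r = 104);
translate([104, 104, 23]) cylinder(h = 269, r = 73);
translate([104, 104, 292]) cylinder(h = 23, r = 104);


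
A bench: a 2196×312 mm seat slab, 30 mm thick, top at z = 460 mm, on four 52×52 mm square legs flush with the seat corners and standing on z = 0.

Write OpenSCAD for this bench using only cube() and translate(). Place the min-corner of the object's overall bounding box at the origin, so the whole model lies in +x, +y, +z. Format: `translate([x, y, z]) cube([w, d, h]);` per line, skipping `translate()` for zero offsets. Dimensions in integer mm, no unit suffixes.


translate([0, 0, 430]) cube([2196, 312, 30]);
cube([52, 52, 430]);
translate([0, 260, 0]) cube([52, 52, 430]);
translate([2144, 0, 0]) cube([52, 52, 430]);
translate([2144, 260, 0]) cube([52, 52, 430]);


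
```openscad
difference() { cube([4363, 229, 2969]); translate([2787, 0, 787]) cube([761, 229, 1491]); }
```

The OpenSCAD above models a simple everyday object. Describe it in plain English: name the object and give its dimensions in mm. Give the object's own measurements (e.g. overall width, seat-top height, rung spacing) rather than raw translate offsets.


A wall 4363 mm long (x), 229 mm thick (y), 2969 mm tall, with a rectangular window opening cut through it. The opening is 761 mm wide and 1491 mm tall; its sill is at z = 787 mm and its near (−x) edge is 2787 mm from the wall's −x end. The opening passes through the full wall thickness.


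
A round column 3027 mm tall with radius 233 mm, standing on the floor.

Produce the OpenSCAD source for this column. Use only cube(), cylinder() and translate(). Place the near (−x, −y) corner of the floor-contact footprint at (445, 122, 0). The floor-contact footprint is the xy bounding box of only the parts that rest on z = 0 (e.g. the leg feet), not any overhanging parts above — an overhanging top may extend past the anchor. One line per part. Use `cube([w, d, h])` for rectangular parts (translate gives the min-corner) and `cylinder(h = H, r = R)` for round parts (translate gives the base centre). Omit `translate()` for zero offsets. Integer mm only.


translate([678, 355, 0]) cylinder(h = 3027, r = 233);


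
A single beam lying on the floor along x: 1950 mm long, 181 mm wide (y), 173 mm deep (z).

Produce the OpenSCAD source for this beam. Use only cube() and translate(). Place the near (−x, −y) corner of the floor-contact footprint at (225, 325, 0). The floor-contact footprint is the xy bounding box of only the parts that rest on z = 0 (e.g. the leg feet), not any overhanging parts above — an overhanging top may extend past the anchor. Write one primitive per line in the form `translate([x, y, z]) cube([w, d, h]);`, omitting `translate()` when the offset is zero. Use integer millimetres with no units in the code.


translate([225, 325, 0]) cube([1950, 181, 173]);


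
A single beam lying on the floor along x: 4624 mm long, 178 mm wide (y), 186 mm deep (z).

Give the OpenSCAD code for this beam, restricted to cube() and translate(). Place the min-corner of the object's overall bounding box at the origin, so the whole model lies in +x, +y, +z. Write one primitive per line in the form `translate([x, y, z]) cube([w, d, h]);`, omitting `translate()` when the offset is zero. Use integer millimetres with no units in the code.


cube([4624, 178, 186]);


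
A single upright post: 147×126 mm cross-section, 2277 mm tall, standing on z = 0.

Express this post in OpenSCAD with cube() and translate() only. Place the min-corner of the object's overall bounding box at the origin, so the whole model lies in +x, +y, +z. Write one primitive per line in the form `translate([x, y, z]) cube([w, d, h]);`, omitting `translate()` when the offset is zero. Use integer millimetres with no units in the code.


cube([147, 126, 2277]);


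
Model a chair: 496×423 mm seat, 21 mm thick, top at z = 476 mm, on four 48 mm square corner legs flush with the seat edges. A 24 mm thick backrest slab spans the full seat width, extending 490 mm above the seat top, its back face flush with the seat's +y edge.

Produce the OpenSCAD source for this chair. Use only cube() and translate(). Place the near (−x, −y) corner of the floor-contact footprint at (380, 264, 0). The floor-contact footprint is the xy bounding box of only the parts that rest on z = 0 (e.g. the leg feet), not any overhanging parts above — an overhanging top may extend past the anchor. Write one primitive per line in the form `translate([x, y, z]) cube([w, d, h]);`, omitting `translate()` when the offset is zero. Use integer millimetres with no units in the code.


// leg_h = 476 - 21 = 455
translate([380, 264, 455]) cube([496, 423, 21]);
translate([380, 264, 0]) cube([48, 48, 455]);
translate([828, 264, 0]) cube([48, 48, 455]);
translate([380, 639, 0]) cube([48, 48, 455]);
translate([828, 639, 0]) cube([48, 48, 455]);
translate([380, 663, 476]) cube([496, 24, 490]);


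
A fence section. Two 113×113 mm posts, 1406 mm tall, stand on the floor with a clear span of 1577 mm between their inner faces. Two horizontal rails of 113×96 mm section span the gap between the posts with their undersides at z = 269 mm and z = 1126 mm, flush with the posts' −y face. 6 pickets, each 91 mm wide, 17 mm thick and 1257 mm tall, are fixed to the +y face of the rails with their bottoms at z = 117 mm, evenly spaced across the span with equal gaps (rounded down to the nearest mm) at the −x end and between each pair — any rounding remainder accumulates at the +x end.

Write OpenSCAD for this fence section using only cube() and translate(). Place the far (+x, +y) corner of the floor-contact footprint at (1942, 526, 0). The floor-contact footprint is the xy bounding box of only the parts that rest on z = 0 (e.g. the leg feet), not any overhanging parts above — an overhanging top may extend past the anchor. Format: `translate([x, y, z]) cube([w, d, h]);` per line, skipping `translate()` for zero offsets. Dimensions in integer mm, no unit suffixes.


translate([139, 413, 0]) cube([113, 113, 1406]);
translate([1829, 413, 0]) cube([113, 113, 1406]);
translate([252, 413, 269]) cube([1577, 113, 96]);
translate([252, 413, 1126]) cube([1577, 113, 96]);
translate([399, 526, 117]) cube([91, 17, 1257]);
translate([637, 526, 117]) cube([91, 17, 1257]);
translate([875, 526, 117]) cube([91, 17, 1257]);
translate([1113, 526, 117]) cube([91, 17, 1257]);
translate([1351, 526, 117]) cube([91, 17, 1257]);
translate([1589, 526, 117]) cube([91, 17, 1257]);


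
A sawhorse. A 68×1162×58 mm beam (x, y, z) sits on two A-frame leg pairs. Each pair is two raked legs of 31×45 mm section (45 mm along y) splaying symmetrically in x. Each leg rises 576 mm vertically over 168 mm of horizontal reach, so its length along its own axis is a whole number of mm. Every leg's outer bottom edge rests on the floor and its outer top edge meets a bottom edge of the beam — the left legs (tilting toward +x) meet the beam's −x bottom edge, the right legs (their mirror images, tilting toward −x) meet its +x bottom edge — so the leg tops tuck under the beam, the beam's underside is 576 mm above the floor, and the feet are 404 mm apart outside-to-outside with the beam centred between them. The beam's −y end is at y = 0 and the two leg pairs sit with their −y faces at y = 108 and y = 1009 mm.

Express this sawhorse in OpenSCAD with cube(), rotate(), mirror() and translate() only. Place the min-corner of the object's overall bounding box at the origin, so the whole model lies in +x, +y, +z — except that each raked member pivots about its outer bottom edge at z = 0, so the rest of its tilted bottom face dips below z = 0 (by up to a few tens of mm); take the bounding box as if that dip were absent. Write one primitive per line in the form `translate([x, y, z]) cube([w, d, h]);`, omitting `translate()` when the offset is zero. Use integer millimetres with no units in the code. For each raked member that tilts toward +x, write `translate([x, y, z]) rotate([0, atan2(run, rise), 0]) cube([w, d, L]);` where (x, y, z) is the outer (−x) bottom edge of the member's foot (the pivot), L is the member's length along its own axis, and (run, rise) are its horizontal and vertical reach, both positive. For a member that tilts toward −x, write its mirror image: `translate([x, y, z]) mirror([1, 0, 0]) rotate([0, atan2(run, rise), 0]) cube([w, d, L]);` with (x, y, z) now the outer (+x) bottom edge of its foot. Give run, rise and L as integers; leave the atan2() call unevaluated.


translate([168, 0, 576]) cube([68, 1162, 58]);
translate([0, 108, 0]) rotate([0, atan2(168, 576), 0]) cube([31, 45, 600]);
translate([404, 108, 0]) mirror([1, 0, 0]) rotate([0, atan2(168, 576), 0]) cube([31, 45, 600]);
translate([0, 1009, 0]) rotate([0, atan2(168, 576), 0]) cube([31, 45, 600]);
translate([404, 1009, 0]) mirror([1, 0, 0]) rotate([0, atan2(168, 576), 0]) cube([31, 45, 600]);


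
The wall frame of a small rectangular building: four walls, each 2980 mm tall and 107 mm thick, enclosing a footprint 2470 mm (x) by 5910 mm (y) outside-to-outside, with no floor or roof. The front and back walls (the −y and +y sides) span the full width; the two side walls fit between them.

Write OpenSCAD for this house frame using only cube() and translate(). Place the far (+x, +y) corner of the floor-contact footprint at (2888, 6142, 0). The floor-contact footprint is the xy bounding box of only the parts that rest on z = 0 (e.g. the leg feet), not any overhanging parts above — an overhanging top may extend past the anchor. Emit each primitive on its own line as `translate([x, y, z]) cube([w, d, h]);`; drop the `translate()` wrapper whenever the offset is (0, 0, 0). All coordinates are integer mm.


translate([418, 232, 0]) cube([2470, 107, 2980]);
translate([418, 6035, 0]) cube([2470, 107, 2980]);
translate([418, 339, 0]) cube([107, 5696, 2980]);
translate([2781, 339, 0]) cube([107, 5696, 2980]);


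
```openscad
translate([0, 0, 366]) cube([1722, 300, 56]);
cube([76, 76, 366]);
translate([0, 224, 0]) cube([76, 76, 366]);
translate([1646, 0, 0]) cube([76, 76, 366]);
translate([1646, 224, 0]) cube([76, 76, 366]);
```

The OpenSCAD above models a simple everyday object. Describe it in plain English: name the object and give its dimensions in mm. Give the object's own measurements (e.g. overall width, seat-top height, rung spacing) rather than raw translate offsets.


A long wooden bench with a 1722 mm (x) × 300 mm (y) seat, 56 mm thick, its top surface 422 mm above the floor. Four 76 mm square legs at the seat corners, flush with the edges, run from z = 0 to the seat underside.


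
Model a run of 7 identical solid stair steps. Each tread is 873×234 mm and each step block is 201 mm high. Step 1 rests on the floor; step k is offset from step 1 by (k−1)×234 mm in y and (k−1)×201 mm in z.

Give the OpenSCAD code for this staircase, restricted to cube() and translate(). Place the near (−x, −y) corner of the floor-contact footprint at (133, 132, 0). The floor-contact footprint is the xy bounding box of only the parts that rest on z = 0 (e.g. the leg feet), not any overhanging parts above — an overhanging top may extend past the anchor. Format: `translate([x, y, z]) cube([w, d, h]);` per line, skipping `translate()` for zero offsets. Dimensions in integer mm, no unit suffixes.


translate([133, 132, 0]) cube([873, 234, 201]);
translate([133, 366, 201]) cube([873, 234, 201]);
translate([133, 600, 402]) cube([873, 234, 201]);
translate([133, 834, 603]) cube([873, 234, 201]);
translate([133, 1068, 804]) cube([873, 234, 201]);
translate([133, 1302, 1005]) cube([873, 234, 201]);
translate([133, 1536, 1206]) cube([873, 234, 201]);


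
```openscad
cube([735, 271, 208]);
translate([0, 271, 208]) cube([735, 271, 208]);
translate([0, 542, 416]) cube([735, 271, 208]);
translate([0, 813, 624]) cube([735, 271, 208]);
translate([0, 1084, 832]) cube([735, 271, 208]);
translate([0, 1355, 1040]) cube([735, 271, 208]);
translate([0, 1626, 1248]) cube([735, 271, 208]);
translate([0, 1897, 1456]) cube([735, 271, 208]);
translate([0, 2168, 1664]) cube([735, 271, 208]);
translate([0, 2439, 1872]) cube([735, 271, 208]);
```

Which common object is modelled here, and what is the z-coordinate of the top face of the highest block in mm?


A staircase. The total rise is 2080 mm.

10 identical blocks, each offset up and back from the previous — a staircase. Each step is 208 mm tall and there are 10 of them, so the total rise is 10 × 208 = 2080 mm.


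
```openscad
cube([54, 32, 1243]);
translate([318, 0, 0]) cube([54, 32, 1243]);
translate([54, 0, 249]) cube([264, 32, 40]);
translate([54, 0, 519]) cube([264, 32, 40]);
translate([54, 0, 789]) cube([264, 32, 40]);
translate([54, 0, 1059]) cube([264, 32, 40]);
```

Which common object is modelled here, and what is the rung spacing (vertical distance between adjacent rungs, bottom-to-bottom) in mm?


A ladder. The rung spacing is 270 mm.

Two tall 54×32 posts with 4 short bars between them — a ladder. Adjacent rungs sit at z = 249 and z = 519, so the spacing is 519 − 249 = 270 mm.


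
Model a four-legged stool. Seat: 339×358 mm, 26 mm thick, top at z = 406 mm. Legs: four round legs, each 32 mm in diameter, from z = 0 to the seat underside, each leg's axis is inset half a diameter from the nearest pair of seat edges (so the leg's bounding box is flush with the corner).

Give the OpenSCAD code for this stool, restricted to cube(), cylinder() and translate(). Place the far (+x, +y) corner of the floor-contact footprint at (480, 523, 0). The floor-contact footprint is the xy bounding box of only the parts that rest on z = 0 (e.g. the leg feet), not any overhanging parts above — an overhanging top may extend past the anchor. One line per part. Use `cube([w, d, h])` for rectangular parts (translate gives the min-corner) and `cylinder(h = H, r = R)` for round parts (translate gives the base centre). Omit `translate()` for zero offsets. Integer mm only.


translate([141, 165, 380]) cube([339, 358, 26]);
translate([157, 181, 0]) cylinder(h = 380, r = 16);
translate([464, 181, 0]) cylinder(h = 380, r = 16);
translate([157, 507, 0]) cylinder(h = 380, r = 16);
translate([464, 507, 0]) cylinder(h = 380, r = 16);


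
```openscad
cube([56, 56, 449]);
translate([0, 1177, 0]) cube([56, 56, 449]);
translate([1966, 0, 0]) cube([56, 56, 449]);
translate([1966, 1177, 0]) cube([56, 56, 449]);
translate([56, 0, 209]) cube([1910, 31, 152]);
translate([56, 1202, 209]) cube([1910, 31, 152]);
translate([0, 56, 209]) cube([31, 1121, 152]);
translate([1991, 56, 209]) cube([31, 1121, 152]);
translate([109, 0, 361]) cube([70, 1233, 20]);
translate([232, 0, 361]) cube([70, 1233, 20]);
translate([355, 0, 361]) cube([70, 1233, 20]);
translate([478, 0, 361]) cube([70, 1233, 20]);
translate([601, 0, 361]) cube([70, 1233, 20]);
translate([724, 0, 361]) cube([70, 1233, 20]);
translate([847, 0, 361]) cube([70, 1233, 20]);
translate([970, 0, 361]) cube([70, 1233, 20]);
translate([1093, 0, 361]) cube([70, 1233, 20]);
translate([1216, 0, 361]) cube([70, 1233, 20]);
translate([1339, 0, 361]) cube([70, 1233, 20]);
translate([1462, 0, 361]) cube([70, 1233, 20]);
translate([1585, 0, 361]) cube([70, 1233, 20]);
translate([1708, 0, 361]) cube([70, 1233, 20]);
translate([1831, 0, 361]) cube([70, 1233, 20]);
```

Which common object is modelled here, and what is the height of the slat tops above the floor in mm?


A bed frame. The slat-top height is 381 mm.

Four posts, four rails, and a row of slats — a bed frame. Slats sit on the rails at z = 209 + 152 = 361; with slat thickness 20, the top is 381 mm.


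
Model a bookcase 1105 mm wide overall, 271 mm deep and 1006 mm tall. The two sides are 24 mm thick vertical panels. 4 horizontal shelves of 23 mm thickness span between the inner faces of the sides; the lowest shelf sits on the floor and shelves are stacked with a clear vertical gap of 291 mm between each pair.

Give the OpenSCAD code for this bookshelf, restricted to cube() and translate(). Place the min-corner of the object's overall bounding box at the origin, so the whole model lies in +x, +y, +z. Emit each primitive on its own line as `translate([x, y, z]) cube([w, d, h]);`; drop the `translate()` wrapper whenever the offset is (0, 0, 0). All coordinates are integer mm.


cube([24, 271, 1006]);
translate([1081, 0, 0]) cube([24, 271, 1006]);
translate([24, 0, 0]) cube([1057, 271, 23]);
translate([24, 0, 314]) cube([1057, 271, 23]);
translate([24, 0, 628]) cube([1057, 271, 23]);
translate([24, 0, 942]) cube([1057, 271, 23]);
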